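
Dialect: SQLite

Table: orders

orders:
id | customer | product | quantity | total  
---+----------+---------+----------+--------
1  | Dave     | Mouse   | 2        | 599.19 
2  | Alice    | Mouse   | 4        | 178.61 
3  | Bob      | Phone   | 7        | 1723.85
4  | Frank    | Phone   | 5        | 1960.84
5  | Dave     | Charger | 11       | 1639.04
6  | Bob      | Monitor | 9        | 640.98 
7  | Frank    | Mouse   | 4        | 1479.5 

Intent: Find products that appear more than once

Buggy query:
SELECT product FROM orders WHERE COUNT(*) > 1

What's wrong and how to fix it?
Bug: WHERE can't reference COUNT(*); aggregates are computed after WHERE

Fix: Group first, then use HAVING for the count condition

Corrected query:
SELECT product FROM orders GROUP BY product HAVING COUNT(*) > 1

Result:
product
-------
Mouse  
Phone  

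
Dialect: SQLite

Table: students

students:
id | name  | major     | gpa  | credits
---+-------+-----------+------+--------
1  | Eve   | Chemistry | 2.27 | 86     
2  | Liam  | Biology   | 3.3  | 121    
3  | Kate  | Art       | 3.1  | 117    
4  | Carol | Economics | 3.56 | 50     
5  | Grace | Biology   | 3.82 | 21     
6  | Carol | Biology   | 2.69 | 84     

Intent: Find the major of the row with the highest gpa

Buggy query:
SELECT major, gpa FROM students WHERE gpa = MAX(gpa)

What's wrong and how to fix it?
Bug: WHERE is evaluated per row; an aggregate over the whole table isn't defined there

Fix: Wrap MAX in a scalar subquery so WHERE compares against a single value

Corrected query:
SELECT major, gpa FROM students WHERE gpa = (SELECT MAX(gpa) FROM students)

Result:
major   | gpa 
--------+-----
Biology | 3.82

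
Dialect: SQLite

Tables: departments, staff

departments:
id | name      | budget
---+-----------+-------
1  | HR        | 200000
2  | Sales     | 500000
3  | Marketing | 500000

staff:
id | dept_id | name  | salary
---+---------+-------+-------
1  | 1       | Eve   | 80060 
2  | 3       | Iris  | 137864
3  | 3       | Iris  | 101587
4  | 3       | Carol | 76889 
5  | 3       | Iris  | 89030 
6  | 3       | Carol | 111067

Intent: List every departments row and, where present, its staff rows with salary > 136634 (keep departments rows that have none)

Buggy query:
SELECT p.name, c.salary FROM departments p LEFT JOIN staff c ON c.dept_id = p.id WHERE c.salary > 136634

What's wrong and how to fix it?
Bug: Filtering c.salary in WHERE discards the NULL rows produced by LEFT JOIN, turning it into an inner join

Fix: Move the right-table condition into the ON clause so unmatched parents are kept

Corrected query:
SELECT p.name, c.salary FROM departments p LEFT JOIN staff c ON c.dept_id = p.id AND c.salary > 136634

Result:
name      | salary
----------+-------
HR        | NULL  
Sales     | NULL  
Marketing | 137864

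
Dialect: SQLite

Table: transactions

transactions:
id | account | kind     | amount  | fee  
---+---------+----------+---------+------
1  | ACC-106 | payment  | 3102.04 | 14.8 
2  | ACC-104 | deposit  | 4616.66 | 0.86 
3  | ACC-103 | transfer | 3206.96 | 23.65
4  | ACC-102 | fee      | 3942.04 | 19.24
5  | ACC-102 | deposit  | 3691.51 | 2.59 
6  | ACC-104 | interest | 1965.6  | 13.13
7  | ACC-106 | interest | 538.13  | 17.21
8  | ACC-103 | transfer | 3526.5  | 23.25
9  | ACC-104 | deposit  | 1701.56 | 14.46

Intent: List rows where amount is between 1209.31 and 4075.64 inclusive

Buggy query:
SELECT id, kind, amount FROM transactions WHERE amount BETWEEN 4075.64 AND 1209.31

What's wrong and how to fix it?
Bug: The bounds are reversed; BETWEEN a AND b requires a <= b to match anything

Fix: Write BETWEEN 1209.31 AND 4075.64

Corrected query:
SELECT id, kind, amount FROM transactions WHERE amount BETWEEN 1209.31 AND 4075.64

Result:
id | kind     | amount 
---+----------+--------
1  | payment  | 3102.04
3  | transfer | 3206.96
4  | fee      | 3942.04
5  | deposit  | 3691.51
6  | interest | 1965.6 
8  | transfer | 3526.5 
9  | deposit  | 1701.56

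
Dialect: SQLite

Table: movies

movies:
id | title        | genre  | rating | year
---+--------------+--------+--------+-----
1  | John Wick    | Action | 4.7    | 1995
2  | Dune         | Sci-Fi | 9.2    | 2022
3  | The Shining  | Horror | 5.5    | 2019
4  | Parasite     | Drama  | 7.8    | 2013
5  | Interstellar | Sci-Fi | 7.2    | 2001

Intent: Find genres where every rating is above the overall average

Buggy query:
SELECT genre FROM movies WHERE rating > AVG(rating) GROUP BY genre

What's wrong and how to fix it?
Bug: WHERE evaluates per row before aggregation, so AVG() is unavailable

Fix: Compute the overall average in a scalar subquery and compare each group's MIN against it in HAVING

Corrected query:
SELECT genre FROM movies GROUP BY genre HAVING MIN(rating) > (SELECT AVG(rating) FROM movies)

Result:
genre 
------
Drama 
Sci-Fi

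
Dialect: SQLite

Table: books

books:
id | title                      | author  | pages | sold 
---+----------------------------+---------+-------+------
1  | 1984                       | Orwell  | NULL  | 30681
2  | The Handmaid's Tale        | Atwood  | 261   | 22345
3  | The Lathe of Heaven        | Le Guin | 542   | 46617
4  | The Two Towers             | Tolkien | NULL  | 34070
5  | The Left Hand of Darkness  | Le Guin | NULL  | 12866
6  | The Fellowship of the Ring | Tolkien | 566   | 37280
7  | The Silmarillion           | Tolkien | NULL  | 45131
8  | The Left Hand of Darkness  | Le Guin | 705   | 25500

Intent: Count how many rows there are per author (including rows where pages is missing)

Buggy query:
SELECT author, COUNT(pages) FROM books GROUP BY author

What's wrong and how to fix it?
Bug: COUNT(column) counts non-NULL values only; rows with NULL pages aren't counted

Fix: Use COUNT(*) to count all rows regardless of NULL

Corrected query:
SELECT author, COUNT(*) FROM books GROUP BY author

Result:
author  | COUNT(*)
--------+---------
Atwood  | 1       
Le Guin | 3       
Orwell  | 1       
Tolkien | 3       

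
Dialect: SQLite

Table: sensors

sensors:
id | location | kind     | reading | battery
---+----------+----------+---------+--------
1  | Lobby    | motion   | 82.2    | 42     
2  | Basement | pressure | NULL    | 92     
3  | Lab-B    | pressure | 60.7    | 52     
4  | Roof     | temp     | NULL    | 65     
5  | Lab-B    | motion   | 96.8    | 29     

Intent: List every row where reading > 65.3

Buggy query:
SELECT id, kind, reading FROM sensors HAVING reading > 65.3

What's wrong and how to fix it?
Bug: This is a non-aggregate query (no GROUP BY, no aggregates), so in SQLite the HAVING clause is invalid here; a row-level condition belongs in WHERE

Fix: Use WHERE for row-level filtering

Corrected query:
SELECT id, kind, reading FROM sensors WHERE reading > 65.3

Result:
id | kind   | reading
---+--------+--------
1  | motion | 82.2   
5  | motion | 96.8   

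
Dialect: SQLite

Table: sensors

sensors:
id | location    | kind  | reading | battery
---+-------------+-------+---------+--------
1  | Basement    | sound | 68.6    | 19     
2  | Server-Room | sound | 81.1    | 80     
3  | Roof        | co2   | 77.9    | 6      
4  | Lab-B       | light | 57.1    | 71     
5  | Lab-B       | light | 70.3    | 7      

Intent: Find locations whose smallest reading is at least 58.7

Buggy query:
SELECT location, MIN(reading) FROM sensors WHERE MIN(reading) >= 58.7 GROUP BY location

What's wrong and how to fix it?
Bug: Aggregates like MIN are computed per group after WHERE runs

Fix: Replace WHERE with HAVING after the GROUP BY

Corrected query:
SELECT location, MIN(reading) FROM sensors GROUP BY location HAVING MIN(reading) >= 58.7

Result:
location    | MIN(reading)
------------+-------------
Basement    | 68.6        
Roof        | 77.9        
Server-Room | 81.1        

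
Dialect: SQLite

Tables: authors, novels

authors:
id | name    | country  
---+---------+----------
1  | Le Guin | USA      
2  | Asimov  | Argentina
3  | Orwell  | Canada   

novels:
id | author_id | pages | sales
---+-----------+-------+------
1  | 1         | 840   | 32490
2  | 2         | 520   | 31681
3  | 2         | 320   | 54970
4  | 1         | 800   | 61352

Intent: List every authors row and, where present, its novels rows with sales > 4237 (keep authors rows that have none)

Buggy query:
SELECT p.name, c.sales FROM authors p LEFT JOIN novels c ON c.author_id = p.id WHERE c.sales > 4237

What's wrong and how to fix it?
Bug: Filtering c.sales in WHERE discards the NULL rows produced by LEFT JOIN, turning it into an inner join

Fix: Move the right-table condition into the ON clause so unmatched parents are kept

Corrected query:
SELECT p.name, c.sales FROM authors p LEFT JOIN novels c ON c.author_id = p.id AND c.sales > 4237

Result:
name    | sales
--------+------
Le Guin | 32490
Le Guin | 61352
Asimov  | 31681
Asimov  | 54970
Orwell  | NULL 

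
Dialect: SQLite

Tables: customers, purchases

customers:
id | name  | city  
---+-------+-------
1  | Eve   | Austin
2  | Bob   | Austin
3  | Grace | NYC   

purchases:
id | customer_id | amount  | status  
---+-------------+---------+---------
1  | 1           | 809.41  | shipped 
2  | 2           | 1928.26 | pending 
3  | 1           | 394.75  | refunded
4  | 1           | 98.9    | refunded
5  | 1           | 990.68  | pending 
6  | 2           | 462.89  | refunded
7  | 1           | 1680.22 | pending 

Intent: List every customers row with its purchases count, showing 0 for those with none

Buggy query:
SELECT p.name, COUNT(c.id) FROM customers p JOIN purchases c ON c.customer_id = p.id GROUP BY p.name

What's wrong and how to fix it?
Bug: An inner join excludes parents with zero children

Fix: Use LEFT JOIN so parents without children still appear (COUNT(c.id) gives 0)

Corrected query:
SELECT p.name, COUNT(c.id) FROM customers p LEFT JOIN purchases c ON c.customer_id = p.id GROUP BY p.name

Result:
name  | COUNT(c.id)
------+------------
Bob   | 2          
Eve   | 5          
Grace | 0          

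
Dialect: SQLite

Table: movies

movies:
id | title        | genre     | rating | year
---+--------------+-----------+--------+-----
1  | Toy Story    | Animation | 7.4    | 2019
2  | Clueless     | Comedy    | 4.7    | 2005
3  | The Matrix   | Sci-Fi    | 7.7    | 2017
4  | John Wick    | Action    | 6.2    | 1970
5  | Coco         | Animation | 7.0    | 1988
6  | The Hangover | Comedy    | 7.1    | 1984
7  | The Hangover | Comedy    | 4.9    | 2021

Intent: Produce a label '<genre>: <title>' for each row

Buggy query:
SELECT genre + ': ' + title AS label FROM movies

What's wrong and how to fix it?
Bug: SQLite uses || for string concatenation; + coerces text to numbers (yielding 0)

Fix: Replace + with || to concatenate text

Corrected query:
SELECT genre || ': ' || title AS label FROM movies

Result:
label               
--------------------
Animation: Toy Story
Comedy: Clueless    
Sci-Fi: The Matrix  
Action: John Wick   
Animation: Coco     
Comedy: The Hangover
Comedy: The Hangover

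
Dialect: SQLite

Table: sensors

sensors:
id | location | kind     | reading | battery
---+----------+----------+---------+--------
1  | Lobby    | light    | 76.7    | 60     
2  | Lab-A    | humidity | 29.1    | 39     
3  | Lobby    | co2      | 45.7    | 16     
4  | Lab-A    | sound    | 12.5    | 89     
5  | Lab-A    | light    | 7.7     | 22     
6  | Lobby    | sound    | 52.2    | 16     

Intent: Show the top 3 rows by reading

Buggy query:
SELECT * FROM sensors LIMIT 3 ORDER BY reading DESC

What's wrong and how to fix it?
Bug: ORDER BY cannot follow LIMIT; LIMIT is the final clause

Fix: Sort with ORDER BY, then apply LIMIT

Corrected query:
SELECT * FROM sensors ORDER BY reading DESC LIMIT 3

Result:
id | location | kind  | reading | battery
---+----------+-------+---------+--------
1  | Lobby    | light | 76.7    | 60     
6  | Lobby    | sound | 52.2    | 16     
3  | Lobby    | co2   | 45.7    | 16     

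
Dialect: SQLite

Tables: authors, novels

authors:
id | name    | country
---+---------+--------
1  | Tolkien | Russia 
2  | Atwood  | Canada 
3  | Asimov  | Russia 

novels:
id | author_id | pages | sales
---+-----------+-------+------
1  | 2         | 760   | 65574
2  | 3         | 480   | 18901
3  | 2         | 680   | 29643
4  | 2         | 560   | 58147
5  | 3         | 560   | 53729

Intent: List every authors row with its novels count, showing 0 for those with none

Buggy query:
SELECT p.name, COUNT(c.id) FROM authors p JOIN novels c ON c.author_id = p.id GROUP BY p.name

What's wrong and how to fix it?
Bug: An inner join excludes parents with zero children

Fix: Switch to LEFT JOIN to retain unmatched parent rows

Corrected query:
SELECT p.name, COUNT(c.id) FROM authors p LEFT JOIN novels c ON c.author_id = p.id GROUP BY p.name

Result:
name    | COUNT(c.id)
--------+------------
Asimov  | 2          
Atwood  | 3          
Tolkien | 0          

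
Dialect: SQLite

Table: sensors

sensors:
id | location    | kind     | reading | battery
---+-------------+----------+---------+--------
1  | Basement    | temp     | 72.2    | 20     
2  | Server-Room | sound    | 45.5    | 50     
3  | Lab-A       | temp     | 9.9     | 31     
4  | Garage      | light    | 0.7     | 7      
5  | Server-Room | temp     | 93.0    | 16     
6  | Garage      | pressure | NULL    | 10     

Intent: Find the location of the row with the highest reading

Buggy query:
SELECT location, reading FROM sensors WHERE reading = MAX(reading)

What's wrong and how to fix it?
Bug: WHERE is evaluated per row; an aggregate over the whole table isn't defined there

Fix: Wrap MAX in a scalar subquery so WHERE compares against a single value

Corrected query:
SELECT location, reading FROM sensors WHERE reading = (SELECT MAX(reading) FROM sensors)

Result:
location    | reading
------------+--------
Server-Room | 93     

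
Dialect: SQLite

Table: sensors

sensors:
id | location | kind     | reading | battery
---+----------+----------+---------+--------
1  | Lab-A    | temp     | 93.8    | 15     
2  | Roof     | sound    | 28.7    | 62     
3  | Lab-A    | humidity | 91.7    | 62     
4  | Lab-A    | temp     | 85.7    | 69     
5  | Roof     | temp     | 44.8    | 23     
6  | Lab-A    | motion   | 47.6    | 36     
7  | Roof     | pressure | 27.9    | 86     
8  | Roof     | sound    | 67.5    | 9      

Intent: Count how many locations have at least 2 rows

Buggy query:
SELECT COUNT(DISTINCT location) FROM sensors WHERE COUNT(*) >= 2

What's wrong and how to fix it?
Bug: COUNT(*) cannot appear in WHERE; the per-group count doesn't exist yet

Fix: Use a subquery that GROUPs and filters with HAVING, then count its rows

Corrected query:
SELECT COUNT(*) FROM (SELECT location FROM sensors GROUP BY location HAVING COUNT(*) >= 2)

Result:
COUNT(*)
--------
2       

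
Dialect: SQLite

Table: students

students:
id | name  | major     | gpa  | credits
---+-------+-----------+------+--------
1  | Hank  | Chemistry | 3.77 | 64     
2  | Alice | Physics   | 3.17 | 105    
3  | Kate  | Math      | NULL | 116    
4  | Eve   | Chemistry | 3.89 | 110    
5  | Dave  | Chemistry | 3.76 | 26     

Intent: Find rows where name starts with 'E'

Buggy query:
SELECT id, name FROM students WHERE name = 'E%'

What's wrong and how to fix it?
Bug: Wildcards only work with LIKE; '=' treats '%' as a literal character

Fix: Replace '=' with LIKE so 'E%' is treated as a pattern

Corrected query:
SELECT id, name FROM students WHERE name LIKE 'E%'

Result:
id | name
---+-----
4  | Eve 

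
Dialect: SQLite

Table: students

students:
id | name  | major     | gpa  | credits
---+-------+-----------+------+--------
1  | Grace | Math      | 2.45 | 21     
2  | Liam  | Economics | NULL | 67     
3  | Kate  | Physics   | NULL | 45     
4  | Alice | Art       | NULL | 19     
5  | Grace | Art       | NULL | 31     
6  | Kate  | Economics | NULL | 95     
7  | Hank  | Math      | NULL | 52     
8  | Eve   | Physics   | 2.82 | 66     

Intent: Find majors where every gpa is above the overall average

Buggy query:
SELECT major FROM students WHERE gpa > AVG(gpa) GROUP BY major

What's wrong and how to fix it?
Bug: AVG() is an aggregate; it can't sit directly in WHERE

Fix: Use a subquery for AVG and a HAVING MIN(...) filter so the condition holds for every row in the group

Corrected query:
SELECT major FROM students GROUP BY major HAVING MIN(gpa) > (SELECT AVG(gpa) FROM students)

Result:
major  
-------
Physics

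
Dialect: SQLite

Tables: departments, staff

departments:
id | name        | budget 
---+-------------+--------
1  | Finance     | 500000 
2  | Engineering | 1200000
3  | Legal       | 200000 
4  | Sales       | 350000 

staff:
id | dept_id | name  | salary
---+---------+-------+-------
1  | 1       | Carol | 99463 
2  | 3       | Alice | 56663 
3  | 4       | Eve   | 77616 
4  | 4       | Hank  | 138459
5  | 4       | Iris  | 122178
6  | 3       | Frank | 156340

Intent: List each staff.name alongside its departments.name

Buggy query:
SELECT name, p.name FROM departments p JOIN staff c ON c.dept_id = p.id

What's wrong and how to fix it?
Bug: Both tables have a 'name' column; the unqualified reference is ambiguous

Fix: Qualify the column with its table alias (c.name)

Corrected query:
SELECT c.name, p.name FROM departments p JOIN staff c ON c.dept_id = p.id

Result:
name  | name   
------+--------
Carol | Finance
Alice | Legal  
Eve   | Sales  
Hank  | Sales  
Iris  | Sales  
Frank | Legal  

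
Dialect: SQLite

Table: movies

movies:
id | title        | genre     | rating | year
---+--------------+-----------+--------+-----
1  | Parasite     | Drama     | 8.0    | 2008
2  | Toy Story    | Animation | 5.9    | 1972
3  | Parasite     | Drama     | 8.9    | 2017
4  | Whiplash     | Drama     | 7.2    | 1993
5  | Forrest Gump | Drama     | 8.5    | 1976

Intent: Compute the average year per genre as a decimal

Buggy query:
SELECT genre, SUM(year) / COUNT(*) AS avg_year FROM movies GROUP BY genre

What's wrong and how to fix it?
Bug: SUM(year) and COUNT(*) are both integers; the division truncates the fractional part

Fix: Multiply by 1.0 (or CAST to REAL) to force floating-point division

Corrected query:
SELECT genre, SUM(year) * 1.0 / COUNT(*) AS avg_year FROM movies GROUP BY genre

Result:
genre     | avg_year
----------+---------
Animation | 1972    
Drama     | 1998.5  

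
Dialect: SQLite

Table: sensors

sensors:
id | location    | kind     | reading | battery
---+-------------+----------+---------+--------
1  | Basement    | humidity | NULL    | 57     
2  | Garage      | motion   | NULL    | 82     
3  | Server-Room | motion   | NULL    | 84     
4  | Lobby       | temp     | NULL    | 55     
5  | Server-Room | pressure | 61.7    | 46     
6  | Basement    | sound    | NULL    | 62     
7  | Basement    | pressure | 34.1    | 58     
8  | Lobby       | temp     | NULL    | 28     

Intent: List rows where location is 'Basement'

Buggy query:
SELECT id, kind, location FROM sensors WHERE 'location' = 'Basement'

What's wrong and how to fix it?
Bug: 'location' in single quotes is a string literal, not the column; the comparison is literal-vs-literal and never true

Fix: Remove the quotes around the column name (or use double quotes for an identifier)

Corrected query:
SELECT id, kind, location FROM sensors WHERE location = 'Basement'

Result:
id | kind     | location
---+----------+---------
1  | humidity | Basement
6  | sound    | Basement
7  | pressure | Basement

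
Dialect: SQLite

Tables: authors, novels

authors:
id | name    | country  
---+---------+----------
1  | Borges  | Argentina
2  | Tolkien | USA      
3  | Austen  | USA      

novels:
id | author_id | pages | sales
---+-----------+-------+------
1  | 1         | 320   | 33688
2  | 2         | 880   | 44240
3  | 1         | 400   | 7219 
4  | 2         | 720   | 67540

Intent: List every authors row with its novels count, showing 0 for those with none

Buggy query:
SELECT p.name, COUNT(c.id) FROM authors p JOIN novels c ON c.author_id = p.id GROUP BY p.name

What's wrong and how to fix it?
Bug: INNER JOIN drops authors rows that have no matching novels rows

Fix: Switch to LEFT JOIN to retain unmatched parent rows

Corrected query:
SELECT p.name, COUNT(c.id) FROM authors p LEFT JOIN novels c ON c.author_id = p.id GROUP BY p.name

Result:
name    | COUNT(c.id)
--------+------------
Austen  | 0          
Borges  | 2          
Tolkien | 2          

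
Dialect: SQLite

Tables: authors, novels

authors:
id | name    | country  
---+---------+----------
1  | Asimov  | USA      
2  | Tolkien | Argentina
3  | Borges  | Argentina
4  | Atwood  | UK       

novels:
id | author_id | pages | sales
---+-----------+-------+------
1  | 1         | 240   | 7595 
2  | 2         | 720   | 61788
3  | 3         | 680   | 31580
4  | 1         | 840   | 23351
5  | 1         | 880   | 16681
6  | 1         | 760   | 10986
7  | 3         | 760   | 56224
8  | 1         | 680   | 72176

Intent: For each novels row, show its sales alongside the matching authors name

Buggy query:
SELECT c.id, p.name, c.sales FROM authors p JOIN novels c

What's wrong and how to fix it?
Bug: JOIN with no ON clause produces a cartesian product; every novels row pairs with every authors row

Fix: Specify the join condition linking the foreign key to the parent id

Corrected query:
SELECT c.id, p.name, c.sales FROM authors p JOIN novels c ON c.author_id = p.id

Result:
id | name    | sales
---+---------+------
1  | Asimov  | 7595 
2  | Tolkien | 61788
3  | Borges  | 31580
4  | Asimov  | 23351
5  | Asimov  | 16681
6  | Asimov  | 10986
7  | Borges  | 56224
8  | Asimov  | 72176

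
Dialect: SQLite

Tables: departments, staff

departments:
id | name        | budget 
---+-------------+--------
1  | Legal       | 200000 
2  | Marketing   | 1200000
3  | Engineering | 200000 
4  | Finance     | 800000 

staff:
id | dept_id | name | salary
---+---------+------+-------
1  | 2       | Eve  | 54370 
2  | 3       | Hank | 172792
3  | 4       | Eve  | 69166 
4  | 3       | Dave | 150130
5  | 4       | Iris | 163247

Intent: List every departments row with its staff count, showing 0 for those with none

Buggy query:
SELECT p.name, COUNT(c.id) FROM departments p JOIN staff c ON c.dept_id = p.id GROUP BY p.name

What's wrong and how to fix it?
Bug: An inner join excludes parents with zero children

Fix: Use LEFT JOIN so parents without children still appear (COUNT(c.id) gives 0)

Corrected query:
SELECT p.name, COUNT(c.id) FROM departments p LEFT JOIN staff c ON c.dept_id = p.id GROUP BY p.name

Result:
name        | COUNT(c.id)
------------+------------
Engineering | 2          
Finance     | 2          
Legal       | 0          
Marketing   | 1          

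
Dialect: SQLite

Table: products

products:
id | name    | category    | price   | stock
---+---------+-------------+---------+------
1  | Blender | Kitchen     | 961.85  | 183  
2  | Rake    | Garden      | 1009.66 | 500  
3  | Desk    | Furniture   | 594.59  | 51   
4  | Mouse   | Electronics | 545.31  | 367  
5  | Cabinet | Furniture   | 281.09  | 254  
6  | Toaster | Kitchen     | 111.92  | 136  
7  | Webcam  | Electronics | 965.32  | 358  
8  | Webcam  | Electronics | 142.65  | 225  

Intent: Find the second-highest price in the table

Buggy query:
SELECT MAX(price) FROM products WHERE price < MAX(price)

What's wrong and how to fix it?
Bug: MAX(price) on the right of the comparison is an aggregate-in-WHERE error

Fix: Put the inner MAX in a scalar subquery

Corrected query:
SELECT MAX(price) FROM products WHERE price < (SELECT MAX(price) FROM products)

Result:
MAX(price)
----------
965.32    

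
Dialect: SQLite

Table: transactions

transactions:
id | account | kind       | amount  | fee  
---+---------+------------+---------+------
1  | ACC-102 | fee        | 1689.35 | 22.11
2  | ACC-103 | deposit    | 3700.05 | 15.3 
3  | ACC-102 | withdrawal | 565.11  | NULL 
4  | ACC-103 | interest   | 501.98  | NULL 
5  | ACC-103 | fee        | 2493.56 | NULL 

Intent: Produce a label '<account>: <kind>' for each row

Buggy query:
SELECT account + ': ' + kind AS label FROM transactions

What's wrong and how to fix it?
Bug: SQLite uses || for string concatenation; + coerces text to numbers (yielding 0)

Fix: Replace + with || to concatenate text

Corrected query:
SELECT account || ': ' || kind AS label FROM transactions

Result:
label              
-------------------
ACC-102: fee       
ACC-103: deposit   
ACC-102: withdrawal
ACC-103: interest  
ACC-103: fee       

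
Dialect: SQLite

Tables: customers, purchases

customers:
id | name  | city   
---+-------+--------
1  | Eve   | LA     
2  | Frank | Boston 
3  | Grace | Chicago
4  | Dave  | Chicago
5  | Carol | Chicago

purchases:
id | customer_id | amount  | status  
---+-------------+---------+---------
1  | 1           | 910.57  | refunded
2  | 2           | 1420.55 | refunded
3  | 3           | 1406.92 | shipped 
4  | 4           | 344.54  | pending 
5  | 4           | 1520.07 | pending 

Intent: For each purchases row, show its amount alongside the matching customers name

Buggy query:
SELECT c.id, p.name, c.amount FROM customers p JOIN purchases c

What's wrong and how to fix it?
Bug: JOIN with no ON clause produces a cartesian product; every purchases row pairs with every customers row

Fix: Specify the join condition linking the foreign key to the parent id

Corrected query:
SELECT c.id, p.name, c.amount FROM customers p JOIN purchases c ON c.customer_id = p.id

Result:
id | name  | amount 
---+-------+--------
1  | Eve   | 910.57 
2  | Frank | 1420.55
3  | Grace | 1406.92
4  | Dave  | 344.54 
5  | Dave  | 1520.07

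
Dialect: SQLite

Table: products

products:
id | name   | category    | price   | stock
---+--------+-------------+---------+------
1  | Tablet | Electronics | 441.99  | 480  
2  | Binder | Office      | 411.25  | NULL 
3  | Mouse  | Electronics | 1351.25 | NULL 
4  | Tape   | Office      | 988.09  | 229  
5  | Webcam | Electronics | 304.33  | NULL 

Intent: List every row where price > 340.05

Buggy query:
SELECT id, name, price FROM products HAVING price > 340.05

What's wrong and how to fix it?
Bug: HAVING filters the output of aggregation, but this query has no GROUP BY and no aggregate functions, so SQLite rejects it (HAVING clause on a non-aggregate query); the condition here is per row

Fix: Use WHERE for row-level filtering

Corrected query:
SELECT id, name, price FROM products WHERE price > 340.05

Result:
id | name   | price  
---+--------+--------
1  | Tablet | 441.99 
2  | Binder | 411.25 
3  | Mouse  | 1351.25
4  | Tape   | 988.09 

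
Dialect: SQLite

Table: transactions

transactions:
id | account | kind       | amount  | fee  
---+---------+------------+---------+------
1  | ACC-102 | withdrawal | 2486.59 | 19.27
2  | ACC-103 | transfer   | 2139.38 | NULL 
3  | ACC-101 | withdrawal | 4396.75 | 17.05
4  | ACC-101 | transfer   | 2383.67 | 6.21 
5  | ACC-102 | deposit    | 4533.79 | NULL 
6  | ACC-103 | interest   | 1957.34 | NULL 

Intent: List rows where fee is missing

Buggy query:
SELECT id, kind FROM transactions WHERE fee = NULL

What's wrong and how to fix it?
Bug: Comparing to NULL with '=' never matches; NULL = NULL is unknown, not true

Fix: Use IS NULL to test for NULL

Corrected query:
SELECT id, kind FROM transactions WHERE fee IS NULL

Result:
id | kind    
---+---------
2  | transfer
5  | deposit 
6  | interest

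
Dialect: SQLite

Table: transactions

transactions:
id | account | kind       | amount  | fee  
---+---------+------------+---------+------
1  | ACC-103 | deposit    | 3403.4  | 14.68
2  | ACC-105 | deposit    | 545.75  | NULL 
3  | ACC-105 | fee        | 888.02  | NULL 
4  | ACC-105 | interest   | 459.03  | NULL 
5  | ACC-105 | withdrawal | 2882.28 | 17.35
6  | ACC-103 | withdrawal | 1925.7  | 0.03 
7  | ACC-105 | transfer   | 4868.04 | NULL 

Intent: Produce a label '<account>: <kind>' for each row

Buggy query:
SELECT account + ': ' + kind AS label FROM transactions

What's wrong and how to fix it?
Bug: '+' is numeric addition; on text columns SQLite converts them to 0 instead of concatenating

Fix: Use the || operator for string concatenation

Corrected query:
SELECT account || ': ' || kind AS label FROM transactions

Result:
label              
-------------------
ACC-103: deposit   
ACC-105: deposit   
ACC-105: fee       
ACC-105: interest  
ACC-105: withdrawal
ACC-103: withdrawal
ACC-105: transfer  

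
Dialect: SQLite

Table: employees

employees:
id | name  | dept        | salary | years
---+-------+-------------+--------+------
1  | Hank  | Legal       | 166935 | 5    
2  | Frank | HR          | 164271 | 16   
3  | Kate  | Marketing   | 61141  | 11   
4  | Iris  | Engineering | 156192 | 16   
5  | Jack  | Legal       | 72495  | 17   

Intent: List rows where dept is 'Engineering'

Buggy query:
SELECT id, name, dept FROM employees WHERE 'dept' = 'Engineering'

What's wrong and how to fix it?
Bug: 'dept' in single quotes is a string literal, not the column; the comparison is literal-vs-literal and never true

Fix: Remove the quotes around the column name (or use double quotes for an identifier)

Corrected query:
SELECT id, name, dept FROM employees WHERE dept = 'Engineering'

Result:
id | name | dept       
---+------+------------
4  | Iris | Engineering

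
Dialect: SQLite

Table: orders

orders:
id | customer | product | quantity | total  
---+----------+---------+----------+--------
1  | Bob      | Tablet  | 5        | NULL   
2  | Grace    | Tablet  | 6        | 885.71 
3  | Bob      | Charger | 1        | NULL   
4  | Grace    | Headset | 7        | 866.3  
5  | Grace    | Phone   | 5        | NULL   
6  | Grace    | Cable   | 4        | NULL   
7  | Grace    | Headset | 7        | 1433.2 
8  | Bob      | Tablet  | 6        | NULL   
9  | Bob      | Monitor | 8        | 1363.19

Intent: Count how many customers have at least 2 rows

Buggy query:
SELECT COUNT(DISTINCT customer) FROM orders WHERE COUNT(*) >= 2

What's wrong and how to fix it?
Bug: COUNT(*) cannot appear in WHERE; the per-group count doesn't exist yet

Fix: Group first with HAVING COUNT(*) >= 2, then COUNT the resulting groups

Corrected query:
SELECT COUNT(*) FROM (SELECT customer FROM orders GROUP BY customer HAVING COUNT(*) >= 2)

Result:
COUNT(*)
--------
2       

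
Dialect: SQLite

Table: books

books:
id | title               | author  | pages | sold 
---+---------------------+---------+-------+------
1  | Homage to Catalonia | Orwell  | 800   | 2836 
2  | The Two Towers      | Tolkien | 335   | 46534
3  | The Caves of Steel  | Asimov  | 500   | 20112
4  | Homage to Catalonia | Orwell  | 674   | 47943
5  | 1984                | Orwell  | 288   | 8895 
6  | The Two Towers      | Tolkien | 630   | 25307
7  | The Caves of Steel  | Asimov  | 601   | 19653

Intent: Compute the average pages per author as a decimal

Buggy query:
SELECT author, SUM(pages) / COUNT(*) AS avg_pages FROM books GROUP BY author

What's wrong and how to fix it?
Bug: Both operands are integers, so '/' performs integer division and truncates

Fix: Cast one side to REAL so the division keeps the fractional part

Corrected query:
SELECT author, SUM(pages) * 1.0 / COUNT(*) AS avg_pages FROM books GROUP BY author

Result:
author  | avg_pages 
--------+-----------
Asimov  | 550.5     
Orwell  | 587.333333
Tolkien | 482.5     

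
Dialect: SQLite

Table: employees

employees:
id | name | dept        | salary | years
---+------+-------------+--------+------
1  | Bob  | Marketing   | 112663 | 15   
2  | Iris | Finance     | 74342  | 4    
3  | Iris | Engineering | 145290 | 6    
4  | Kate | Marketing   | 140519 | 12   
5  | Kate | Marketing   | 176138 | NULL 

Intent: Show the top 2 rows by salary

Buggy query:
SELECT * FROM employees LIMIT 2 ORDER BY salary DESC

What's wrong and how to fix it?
Bug: ORDER BY cannot follow LIMIT; LIMIT is the final clause

Fix: Swap the clauses: ORDER BY first, then LIMIT

Corrected query:
SELECT * FROM employees ORDER BY salary DESC LIMIT 2

Result:
id | name | dept        | salary | years
---+------+-------------+--------+------
5  | Kate | Marketing   | 176138 | NULL 
3  | Iris | Engineering | 145290 | 6    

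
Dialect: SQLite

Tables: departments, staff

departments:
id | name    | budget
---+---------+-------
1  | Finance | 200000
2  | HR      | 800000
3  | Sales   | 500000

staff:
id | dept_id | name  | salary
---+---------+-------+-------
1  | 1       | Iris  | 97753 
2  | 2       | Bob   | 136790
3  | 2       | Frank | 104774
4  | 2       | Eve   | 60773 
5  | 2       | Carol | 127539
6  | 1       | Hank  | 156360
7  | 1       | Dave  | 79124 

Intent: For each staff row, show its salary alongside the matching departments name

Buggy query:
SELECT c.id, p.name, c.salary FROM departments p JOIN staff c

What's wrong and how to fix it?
Bug: JOIN with no ON clause produces a cartesian product; every staff row pairs with every departments row

Fix: Add ON c.dept_id = p.id to the JOIN

Corrected query:
SELECT c.id, p.name, c.salary FROM departments p JOIN staff c ON c.dept_id = p.id

Result:
id | name    | salary
---+---------+-------
1  | Finance | 97753 
2  | HR      | 136790
3  | HR      | 104774
4  | HR      | 60773 
5  | HR      | 127539
6  | Finance | 156360
7  | Finance | 79124 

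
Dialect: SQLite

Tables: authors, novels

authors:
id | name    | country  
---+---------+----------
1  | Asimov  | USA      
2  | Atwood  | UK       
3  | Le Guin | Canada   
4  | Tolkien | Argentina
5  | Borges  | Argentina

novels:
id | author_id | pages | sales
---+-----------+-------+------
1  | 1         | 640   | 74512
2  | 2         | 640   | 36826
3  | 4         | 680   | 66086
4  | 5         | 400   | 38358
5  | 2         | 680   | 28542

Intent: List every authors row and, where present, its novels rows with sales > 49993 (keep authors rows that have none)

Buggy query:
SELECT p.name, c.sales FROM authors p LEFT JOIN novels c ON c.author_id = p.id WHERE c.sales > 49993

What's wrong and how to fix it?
Bug: A WHERE condition on the right-hand table after LEFT JOIN drops unmatched parents

Fix: Move the right-table condition into the ON clause so unmatched parents are kept

Corrected query:
SELECT p.name, c.sales FROM authors p LEFT JOIN novels c ON c.author_id = p.id AND c.sales > 49993

Result:
name    | sales
--------+------
Asimov  | 74512
Atwood  | NULL 
Le Guin | NULL 
Tolkien | 66086
Borges  | NULL 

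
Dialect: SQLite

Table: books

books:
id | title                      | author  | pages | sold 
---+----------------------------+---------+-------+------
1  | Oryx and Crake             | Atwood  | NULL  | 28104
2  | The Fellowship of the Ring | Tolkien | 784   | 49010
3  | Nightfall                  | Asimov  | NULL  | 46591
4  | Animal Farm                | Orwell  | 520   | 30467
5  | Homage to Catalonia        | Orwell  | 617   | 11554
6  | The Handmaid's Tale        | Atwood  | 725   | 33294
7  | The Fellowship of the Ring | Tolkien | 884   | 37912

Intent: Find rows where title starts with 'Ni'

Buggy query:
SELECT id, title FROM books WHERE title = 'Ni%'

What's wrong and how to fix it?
Bug: '=' compares the literal string including the % character; pattern matching needs LIKE

Fix: Replace '=' with LIKE so 'Ni%' is treated as a pattern

Corrected query:
SELECT id, title FROM books WHERE title LIKE 'Ni%'

Result:
id | title    
---+----------
3  | Nightfall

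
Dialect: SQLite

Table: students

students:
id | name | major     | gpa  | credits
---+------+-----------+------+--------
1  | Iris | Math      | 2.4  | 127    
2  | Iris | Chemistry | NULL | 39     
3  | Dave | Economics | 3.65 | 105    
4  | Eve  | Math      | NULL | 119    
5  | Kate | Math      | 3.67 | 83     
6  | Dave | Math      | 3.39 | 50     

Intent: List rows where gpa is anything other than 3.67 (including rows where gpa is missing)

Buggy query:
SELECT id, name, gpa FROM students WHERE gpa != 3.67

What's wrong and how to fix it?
Bug: Inequality against NULL is unknown, not true; rows with NULL are dropped

Fix: Add an explicit OR gpa IS NULL to include the missing-value rows

Corrected query:
SELECT id, name, gpa FROM students WHERE gpa != 3.67 OR gpa IS NULL

Result:
id | name | gpa 
---+------+-----
1  | Iris | 2.4 
2  | Iris | NULL
3  | Dave | 3.65
4  | Eve  | NULL
6  | Dave | 3.39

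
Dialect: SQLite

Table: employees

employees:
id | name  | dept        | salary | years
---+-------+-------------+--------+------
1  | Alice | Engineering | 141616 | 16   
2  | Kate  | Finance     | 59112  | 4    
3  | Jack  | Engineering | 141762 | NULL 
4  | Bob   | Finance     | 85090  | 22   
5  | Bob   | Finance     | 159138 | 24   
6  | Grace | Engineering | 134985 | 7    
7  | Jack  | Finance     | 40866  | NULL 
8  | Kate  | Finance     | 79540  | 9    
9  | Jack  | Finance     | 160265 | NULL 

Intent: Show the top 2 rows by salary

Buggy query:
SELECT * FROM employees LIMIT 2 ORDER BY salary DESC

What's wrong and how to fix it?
Bug: ORDER BY cannot follow LIMIT; LIMIT is the final clause

Fix: Swap the clauses: ORDER BY first, then LIMIT

Corrected query:
SELECT * FROM employees ORDER BY salary DESC LIMIT 2

Result:
id | name | dept    | salary | years
---+------+---------+--------+------
9  | Jack | Finance | 160265 | NULL 
5  | Bob  | Finance | 159138 | 24   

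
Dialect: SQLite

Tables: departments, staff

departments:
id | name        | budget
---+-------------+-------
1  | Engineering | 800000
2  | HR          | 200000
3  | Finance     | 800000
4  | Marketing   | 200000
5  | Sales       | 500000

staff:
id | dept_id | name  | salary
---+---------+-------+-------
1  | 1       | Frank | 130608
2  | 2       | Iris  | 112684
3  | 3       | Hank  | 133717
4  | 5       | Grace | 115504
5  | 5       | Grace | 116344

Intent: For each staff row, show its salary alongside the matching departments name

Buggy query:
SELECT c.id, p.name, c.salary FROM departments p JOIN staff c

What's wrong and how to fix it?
Bug: Missing join condition: each staff row is matched to all departments rows instead of just its own

Fix: Add ON c.dept_id = p.id to the JOIN

Corrected query:
SELECT c.id, p.name, c.salary FROM departments p JOIN staff c ON c.dept_id = p.id

Result:
id | name        | salary
---+-------------+-------
1  | Engineering | 130608
2  | HR          | 112684
3  | Finance     | 133717
4  | Sales       | 115504
5  | Sales       | 116344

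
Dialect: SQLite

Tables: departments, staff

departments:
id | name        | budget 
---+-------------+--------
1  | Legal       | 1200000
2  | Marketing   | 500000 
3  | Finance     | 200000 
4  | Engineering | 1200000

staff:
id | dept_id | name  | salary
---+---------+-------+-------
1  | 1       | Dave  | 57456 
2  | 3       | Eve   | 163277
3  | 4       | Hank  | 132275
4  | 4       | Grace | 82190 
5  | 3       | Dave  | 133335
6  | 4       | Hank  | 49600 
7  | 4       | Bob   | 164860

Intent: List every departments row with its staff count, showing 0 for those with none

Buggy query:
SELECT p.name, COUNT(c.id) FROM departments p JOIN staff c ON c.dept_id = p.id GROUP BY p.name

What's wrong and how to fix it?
Bug: INNER JOIN drops departments rows that have no matching staff rows

Fix: Use LEFT JOIN so parents without children still appear (COUNT(c.id) gives 0)

Corrected query:
SELECT p.name, COUNT(c.id) FROM departments p LEFT JOIN staff c ON c.dept_id = p.id GROUP BY p.name

Result:
name        | COUNT(c.id)
------------+------------
Engineering | 4          
Finance     | 2          
Legal       | 1          
Marketing   | 0          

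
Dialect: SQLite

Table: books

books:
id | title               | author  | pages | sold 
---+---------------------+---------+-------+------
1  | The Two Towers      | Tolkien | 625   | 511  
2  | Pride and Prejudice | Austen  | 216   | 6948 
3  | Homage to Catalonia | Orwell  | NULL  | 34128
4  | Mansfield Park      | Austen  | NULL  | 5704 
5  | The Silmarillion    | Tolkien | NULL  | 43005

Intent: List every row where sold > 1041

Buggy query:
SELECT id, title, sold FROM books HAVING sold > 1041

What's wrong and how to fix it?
Bug: This is a non-aggregate query (no GROUP BY, no aggregates), so in SQLite the HAVING clause is invalid here; a row-level condition belongs in WHERE

Fix: Replace HAVING with WHERE since the condition applies to individual rows

Corrected query:
SELECT id, title, sold FROM books WHERE sold > 1041

Result:
id | title               | sold 
---+---------------------+------
2  | Pride and Prejudice | 6948 
3  | Homage to Catalonia | 34128
4  | Mansfield Park      | 5704 
5  | The Silmarillion    | 43005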